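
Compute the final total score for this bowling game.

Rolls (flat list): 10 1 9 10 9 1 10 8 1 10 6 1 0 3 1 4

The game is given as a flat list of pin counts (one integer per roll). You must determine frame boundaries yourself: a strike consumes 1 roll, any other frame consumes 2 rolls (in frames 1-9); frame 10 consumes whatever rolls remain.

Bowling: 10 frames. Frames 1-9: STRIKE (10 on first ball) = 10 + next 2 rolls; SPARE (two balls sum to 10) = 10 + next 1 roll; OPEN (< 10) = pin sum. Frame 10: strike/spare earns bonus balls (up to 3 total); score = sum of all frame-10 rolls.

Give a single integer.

Frame 1: STRIKE. 10 + next two rolls (1+9) = 20. Cumulative: 20
Frame 2: SPARE (1+9=10). 10 + next roll (10) = 20. Cumulative: 40
Frame 3: STRIKE. 10 + next two rolls (9+1) = 20. Cumulative: 60
Frame 4: SPARE (9+1=10). 10 + next roll (10) = 20. Cumulative: 80
Frame 5: STRIKE. 10 + next two rolls (8+1) = 19. Cumulative: 99
Frame 6: OPEN (8+1=9). Cumulative: 108
Frame 7: STRIKE. 10 + next two rolls (6+1) = 17. Cumulative: 125
Frame 8: OPEN (6+1=7). Cumulative: 132
Frame 9: OPEN (0+3=3). Cumulative: 135
Frame 10: OPEN. Sum of all frame-10 rolls (1+4) = 5. Cumulative: 140

Answer: 140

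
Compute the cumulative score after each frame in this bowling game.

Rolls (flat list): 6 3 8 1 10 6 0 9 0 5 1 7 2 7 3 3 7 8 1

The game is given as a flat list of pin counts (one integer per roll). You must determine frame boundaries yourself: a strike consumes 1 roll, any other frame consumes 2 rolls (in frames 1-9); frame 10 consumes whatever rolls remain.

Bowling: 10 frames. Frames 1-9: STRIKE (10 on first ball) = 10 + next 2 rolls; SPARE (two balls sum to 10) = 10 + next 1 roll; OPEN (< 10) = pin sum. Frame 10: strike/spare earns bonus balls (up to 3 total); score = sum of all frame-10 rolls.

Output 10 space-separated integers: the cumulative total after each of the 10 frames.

Frame 1: OPEN (6+3=9). Cumulative: 9
Frame 2: OPEN (8+1=9). Cumulative: 18
Frame 3: STRIKE. 10 + next two rolls (6+0) = 16. Cumulative: 34
Frame 4: OPEN (6+0=6). Cumulative: 40
Frame 5: OPEN (9+0=9). Cumulative: 49
Frame 6: OPEN (5+1=6). Cumulative: 55
Frame 7: OPEN (7+2=9). Cumulative: 64
Frame 8: SPARE (7+3=10). 10 + next roll (3) = 13. Cumulative: 77
Frame 9: SPARE (3+7=10). 10 + next roll (8) = 18. Cumulative: 95
Frame 10: OPEN. Sum of all frame-10 rolls (8+1) = 9. Cumulative: 104

Answer: 9 18 34 40 49 55 64 77 95 104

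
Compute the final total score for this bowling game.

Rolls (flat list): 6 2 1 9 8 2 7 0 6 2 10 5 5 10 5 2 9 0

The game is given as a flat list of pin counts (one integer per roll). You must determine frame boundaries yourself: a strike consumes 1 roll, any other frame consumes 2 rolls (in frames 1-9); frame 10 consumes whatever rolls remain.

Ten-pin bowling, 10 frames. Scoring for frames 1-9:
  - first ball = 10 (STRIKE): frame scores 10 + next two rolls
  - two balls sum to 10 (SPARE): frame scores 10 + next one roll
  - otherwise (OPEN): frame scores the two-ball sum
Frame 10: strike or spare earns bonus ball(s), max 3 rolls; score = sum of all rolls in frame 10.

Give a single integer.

Answer: 131

Derivation:
Frame 1: OPEN (6+2=8). Cumulative: 8
Frame 2: SPARE (1+9=10). 10 + next roll (8) = 18. Cumulative: 26
Frame 3: SPARE (8+2=10). 10 + next roll (7) = 17. Cumulative: 43
Frame 4: OPEN (7+0=7). Cumulative: 50
Frame 5: OPEN (6+2=8). Cumulative: 58
Frame 6: STRIKE. 10 + next two rolls (5+5) = 20. Cumulative: 78
Frame 7: SPARE (5+5=10). 10 + next roll (10) = 20. Cumulative: 98
Frame 8: STRIKE. 10 + next two rolls (5+2) = 17. Cumulative: 115
Frame 9: OPEN (5+2=7). Cumulative: 122
Frame 10: OPEN. Sum of all frame-10 rolls (9+0) = 9. Cumulative: 131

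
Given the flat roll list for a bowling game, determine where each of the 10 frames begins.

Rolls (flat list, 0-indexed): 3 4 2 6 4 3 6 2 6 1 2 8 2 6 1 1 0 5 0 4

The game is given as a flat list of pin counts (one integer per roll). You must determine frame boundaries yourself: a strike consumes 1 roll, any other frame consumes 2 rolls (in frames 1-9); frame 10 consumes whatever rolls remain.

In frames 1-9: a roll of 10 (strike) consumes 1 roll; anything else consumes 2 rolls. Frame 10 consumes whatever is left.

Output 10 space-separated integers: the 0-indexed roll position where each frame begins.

Frame 1 starts at roll index 0: rolls=3,4 (sum=7), consumes 2 rolls
Frame 2 starts at roll index 2: rolls=2,6 (sum=8), consumes 2 rolls
Frame 3 starts at roll index 4: rolls=4,3 (sum=7), consumes 2 rolls
Frame 4 starts at roll index 6: rolls=6,2 (sum=8), consumes 2 rolls
Frame 5 starts at roll index 8: rolls=6,1 (sum=7), consumes 2 rolls
Frame 6 starts at roll index 10: rolls=2,8 (sum=10), consumes 2 rolls
Frame 7 starts at roll index 12: rolls=2,6 (sum=8), consumes 2 rolls
Frame 8 starts at roll index 14: rolls=1,1 (sum=2), consumes 2 rolls
Frame 9 starts at roll index 16: rolls=0,5 (sum=5), consumes 2 rolls
Frame 10 starts at roll index 18: 2 remaining rolls

Answer: 0 2 4 6 8 10 12 14 16 18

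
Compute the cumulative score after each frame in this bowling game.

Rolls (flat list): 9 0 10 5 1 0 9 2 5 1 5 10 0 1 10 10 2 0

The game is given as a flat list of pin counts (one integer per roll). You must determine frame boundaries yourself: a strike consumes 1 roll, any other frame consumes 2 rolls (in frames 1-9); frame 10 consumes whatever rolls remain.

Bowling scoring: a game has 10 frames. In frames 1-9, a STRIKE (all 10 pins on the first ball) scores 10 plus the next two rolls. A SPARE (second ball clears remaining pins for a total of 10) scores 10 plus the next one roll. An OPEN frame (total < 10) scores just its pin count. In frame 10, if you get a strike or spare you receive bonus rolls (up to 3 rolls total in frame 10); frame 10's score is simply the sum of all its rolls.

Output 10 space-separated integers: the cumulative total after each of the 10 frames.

Answer: 9 25 31 40 47 53 64 65 87 99

Derivation:
Frame 1: OPEN (9+0=9). Cumulative: 9
Frame 2: STRIKE. 10 + next two rolls (5+1) = 16. Cumulative: 25
Frame 3: OPEN (5+1=6). Cumulative: 31
Frame 4: OPEN (0+9=9). Cumulative: 40
Frame 5: OPEN (2+5=7). Cumulative: 47
Frame 6: OPEN (1+5=6). Cumulative: 53
Frame 7: STRIKE. 10 + next two rolls (0+1) = 11. Cumulative: 64
Frame 8: OPEN (0+1=1). Cumulative: 65
Frame 9: STRIKE. 10 + next two rolls (10+2) = 22. Cumulative: 87
Frame 10: STRIKE. Sum of all frame-10 rolls (10+2+0) = 12. Cumulative: 99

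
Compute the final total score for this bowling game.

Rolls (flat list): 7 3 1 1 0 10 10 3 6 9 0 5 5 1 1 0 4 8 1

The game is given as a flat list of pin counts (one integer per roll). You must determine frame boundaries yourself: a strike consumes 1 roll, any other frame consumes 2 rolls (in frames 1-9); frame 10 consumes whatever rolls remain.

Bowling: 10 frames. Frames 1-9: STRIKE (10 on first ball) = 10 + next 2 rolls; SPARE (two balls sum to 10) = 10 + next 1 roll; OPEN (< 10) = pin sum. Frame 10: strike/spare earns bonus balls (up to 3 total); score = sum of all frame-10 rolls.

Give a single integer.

Answer: 96

Derivation:
Frame 1: SPARE (7+3=10). 10 + next roll (1) = 11. Cumulative: 11
Frame 2: OPEN (1+1=2). Cumulative: 13
Frame 3: SPARE (0+10=10). 10 + next roll (10) = 20. Cumulative: 33
Frame 4: STRIKE. 10 + next two rolls (3+6) = 19. Cumulative: 52
Frame 5: OPEN (3+6=9). Cumulative: 61
Frame 6: OPEN (9+0=9). Cumulative: 70
Frame 7: SPARE (5+5=10). 10 + next roll (1) = 11. Cumulative: 81
Frame 8: OPEN (1+1=2). Cumulative: 83
Frame 9: OPEN (0+4=4). Cumulative: 87
Frame 10: OPEN. Sum of all frame-10 rolls (8+1) = 9. Cumulative: 96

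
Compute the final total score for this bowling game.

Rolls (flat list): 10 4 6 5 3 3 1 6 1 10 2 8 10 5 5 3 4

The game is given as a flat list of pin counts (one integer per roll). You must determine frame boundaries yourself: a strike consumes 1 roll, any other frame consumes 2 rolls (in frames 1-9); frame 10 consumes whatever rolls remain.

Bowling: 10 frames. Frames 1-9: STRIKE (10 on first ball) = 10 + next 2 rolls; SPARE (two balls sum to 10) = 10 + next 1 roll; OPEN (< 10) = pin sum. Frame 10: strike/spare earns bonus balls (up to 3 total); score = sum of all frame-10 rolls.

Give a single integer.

Answer: 134

Derivation:
Frame 1: STRIKE. 10 + next two rolls (4+6) = 20. Cumulative: 20
Frame 2: SPARE (4+6=10). 10 + next roll (5) = 15. Cumulative: 35
Frame 3: OPEN (5+3=8). Cumulative: 43
Frame 4: OPEN (3+1=4). Cumulative: 47
Frame 5: OPEN (6+1=7). Cumulative: 54
Frame 6: STRIKE. 10 + next two rolls (2+8) = 20. Cumulative: 74
Frame 7: SPARE (2+8=10). 10 + next roll (10) = 20. Cumulative: 94
Frame 8: STRIKE. 10 + next two rolls (5+5) = 20. Cumulative: 114
Frame 9: SPARE (5+5=10). 10 + next roll (3) = 13. Cumulative: 127
Frame 10: OPEN. Sum of all frame-10 rolls (3+4) = 7. Cumulative: 134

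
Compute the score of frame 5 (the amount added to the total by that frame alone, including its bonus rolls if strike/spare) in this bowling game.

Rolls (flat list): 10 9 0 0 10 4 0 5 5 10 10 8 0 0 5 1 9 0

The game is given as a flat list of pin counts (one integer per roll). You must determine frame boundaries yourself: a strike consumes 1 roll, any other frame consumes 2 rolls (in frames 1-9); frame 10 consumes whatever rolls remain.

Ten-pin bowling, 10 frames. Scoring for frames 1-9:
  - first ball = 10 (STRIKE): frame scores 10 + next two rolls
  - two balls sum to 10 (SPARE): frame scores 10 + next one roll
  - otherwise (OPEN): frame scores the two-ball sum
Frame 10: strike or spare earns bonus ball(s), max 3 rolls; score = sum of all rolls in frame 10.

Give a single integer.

Answer: 20

Derivation:
Frame 1: STRIKE. 10 + next two rolls (9+0) = 19. Cumulative: 19
Frame 2: OPEN (9+0=9). Cumulative: 28
Frame 3: SPARE (0+10=10). 10 + next roll (4) = 14. Cumulative: 42
Frame 4: OPEN (4+0=4). Cumulative: 46
Frame 5: SPARE (5+5=10). 10 + next roll (10) = 20. Cumulative: 66
Frame 6: STRIKE. 10 + next two rolls (10+8) = 28. Cumulative: 94
Frame 7: STRIKE. 10 + next two rolls (8+0) = 18. Cumulative: 112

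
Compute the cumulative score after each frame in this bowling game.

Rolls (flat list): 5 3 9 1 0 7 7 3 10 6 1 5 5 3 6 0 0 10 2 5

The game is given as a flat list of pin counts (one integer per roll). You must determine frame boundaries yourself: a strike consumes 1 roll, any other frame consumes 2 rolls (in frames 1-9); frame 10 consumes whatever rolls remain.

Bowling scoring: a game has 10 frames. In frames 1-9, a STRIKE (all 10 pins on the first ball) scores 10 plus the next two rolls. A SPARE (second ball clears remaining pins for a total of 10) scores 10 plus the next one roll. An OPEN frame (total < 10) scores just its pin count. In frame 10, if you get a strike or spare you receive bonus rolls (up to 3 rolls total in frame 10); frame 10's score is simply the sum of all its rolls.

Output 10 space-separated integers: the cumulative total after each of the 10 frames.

Answer: 8 18 25 45 62 69 82 91 91 108

Derivation:
Frame 1: OPEN (5+3=8). Cumulative: 8
Frame 2: SPARE (9+1=10). 10 + next roll (0) = 10. Cumulative: 18
Frame 3: OPEN (0+7=7). Cumulative: 25
Frame 4: SPARE (7+3=10). 10 + next roll (10) = 20. Cumulative: 45
Frame 5: STRIKE. 10 + next two rolls (6+1) = 17. Cumulative: 62
Frame 6: OPEN (6+1=7). Cumulative: 69
Frame 7: SPARE (5+5=10). 10 + next roll (3) = 13. Cumulative: 82
Frame 8: OPEN (3+6=9). Cumulative: 91
Frame 9: OPEN (0+0=0). Cumulative: 91
Frame 10: STRIKE. Sum of all frame-10 rolls (10+2+5) = 17. Cumulative: 108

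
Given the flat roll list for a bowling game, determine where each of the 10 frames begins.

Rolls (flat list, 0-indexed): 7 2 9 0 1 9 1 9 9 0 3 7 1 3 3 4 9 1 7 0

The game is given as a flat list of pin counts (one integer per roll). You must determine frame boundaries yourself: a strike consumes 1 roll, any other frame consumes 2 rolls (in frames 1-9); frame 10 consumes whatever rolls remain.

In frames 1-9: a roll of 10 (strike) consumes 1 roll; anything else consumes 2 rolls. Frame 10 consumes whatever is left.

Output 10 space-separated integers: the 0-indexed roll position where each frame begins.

Answer: 0 2 4 6 8 10 12 14 16 18

Derivation:
Frame 1 starts at roll index 0: rolls=7,2 (sum=9), consumes 2 rolls
Frame 2 starts at roll index 2: rolls=9,0 (sum=9), consumes 2 rolls
Frame 3 starts at roll index 4: rolls=1,9 (sum=10), consumes 2 rolls
Frame 4 starts at roll index 6: rolls=1,9 (sum=10), consumes 2 rolls
Frame 5 starts at roll index 8: rolls=9,0 (sum=9), consumes 2 rolls
Frame 6 starts at roll index 10: rolls=3,7 (sum=10), consumes 2 rolls
Frame 7 starts at roll index 12: rolls=1,3 (sum=4), consumes 2 rolls
Frame 8 starts at roll index 14: rolls=3,4 (sum=7), consumes 2 rolls
Frame 9 starts at roll index 16: rolls=9,1 (sum=10), consumes 2 rolls
Frame 10 starts at roll index 18: 2 remaining rolls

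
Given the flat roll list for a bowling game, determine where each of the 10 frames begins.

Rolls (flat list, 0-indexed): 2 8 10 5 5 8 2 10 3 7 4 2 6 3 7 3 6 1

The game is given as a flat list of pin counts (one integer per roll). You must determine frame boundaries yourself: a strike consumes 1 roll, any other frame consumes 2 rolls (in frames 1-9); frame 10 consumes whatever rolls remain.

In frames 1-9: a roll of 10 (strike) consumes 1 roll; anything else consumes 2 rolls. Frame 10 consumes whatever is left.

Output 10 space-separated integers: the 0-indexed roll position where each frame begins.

Frame 1 starts at roll index 0: rolls=2,8 (sum=10), consumes 2 rolls
Frame 2 starts at roll index 2: roll=10 (strike), consumes 1 roll
Frame 3 starts at roll index 3: rolls=5,5 (sum=10), consumes 2 rolls
Frame 4 starts at roll index 5: rolls=8,2 (sum=10), consumes 2 rolls
Frame 5 starts at roll index 7: roll=10 (strike), consumes 1 roll
Frame 6 starts at roll index 8: rolls=3,7 (sum=10), consumes 2 rolls
Frame 7 starts at roll index 10: rolls=4,2 (sum=6), consumes 2 rolls
Frame 8 starts at roll index 12: rolls=6,3 (sum=9), consumes 2 rolls
Frame 9 starts at roll index 14: rolls=7,3 (sum=10), consumes 2 rolls
Frame 10 starts at roll index 16: 2 remaining rolls

Answer: 0 2 3 5 7 8 10 12 14 16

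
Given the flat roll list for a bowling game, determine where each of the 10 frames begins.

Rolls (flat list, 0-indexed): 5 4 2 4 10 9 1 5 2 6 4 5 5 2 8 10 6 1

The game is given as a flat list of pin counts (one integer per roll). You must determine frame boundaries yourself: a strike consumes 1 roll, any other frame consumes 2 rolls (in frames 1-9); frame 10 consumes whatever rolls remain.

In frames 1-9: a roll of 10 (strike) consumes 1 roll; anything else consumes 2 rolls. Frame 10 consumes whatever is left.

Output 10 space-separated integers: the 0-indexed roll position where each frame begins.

Frame 1 starts at roll index 0: rolls=5,4 (sum=9), consumes 2 rolls
Frame 2 starts at roll index 2: rolls=2,4 (sum=6), consumes 2 rolls
Frame 3 starts at roll index 4: roll=10 (strike), consumes 1 roll
Frame 4 starts at roll index 5: rolls=9,1 (sum=10), consumes 2 rolls
Frame 5 starts at roll index 7: rolls=5,2 (sum=7), consumes 2 rolls
Frame 6 starts at roll index 9: rolls=6,4 (sum=10), consumes 2 rolls
Frame 7 starts at roll index 11: rolls=5,5 (sum=10), consumes 2 rolls
Frame 8 starts at roll index 13: rolls=2,8 (sum=10), consumes 2 rolls
Frame 9 starts at roll index 15: roll=10 (strike), consumes 1 roll
Frame 10 starts at roll index 16: 2 remaining rolls

Answer: 0 2 4 5 7 9 11 13 15 16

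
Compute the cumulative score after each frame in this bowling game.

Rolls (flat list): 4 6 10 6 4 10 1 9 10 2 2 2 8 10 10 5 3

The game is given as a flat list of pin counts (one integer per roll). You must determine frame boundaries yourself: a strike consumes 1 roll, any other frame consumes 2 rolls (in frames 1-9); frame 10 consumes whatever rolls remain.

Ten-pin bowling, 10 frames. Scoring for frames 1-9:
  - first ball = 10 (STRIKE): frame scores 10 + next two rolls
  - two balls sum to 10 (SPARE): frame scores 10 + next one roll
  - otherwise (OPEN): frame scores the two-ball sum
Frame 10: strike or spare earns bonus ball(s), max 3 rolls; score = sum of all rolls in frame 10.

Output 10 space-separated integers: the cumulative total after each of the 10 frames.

Frame 1: SPARE (4+6=10). 10 + next roll (10) = 20. Cumulative: 20
Frame 2: STRIKE. 10 + next two rolls (6+4) = 20. Cumulative: 40
Frame 3: SPARE (6+4=10). 10 + next roll (10) = 20. Cumulative: 60
Frame 4: STRIKE. 10 + next two rolls (1+9) = 20. Cumulative: 80
Frame 5: SPARE (1+9=10). 10 + next roll (10) = 20. Cumulative: 100
Frame 6: STRIKE. 10 + next two rolls (2+2) = 14. Cumulative: 114
Frame 7: OPEN (2+2=4). Cumulative: 118
Frame 8: SPARE (2+8=10). 10 + next roll (10) = 20. Cumulative: 138
Frame 9: STRIKE. 10 + next two rolls (10+5) = 25. Cumulative: 163
Frame 10: STRIKE. Sum of all frame-10 rolls (10+5+3) = 18. Cumulative: 181

Answer: 20 40 60 80 100 114 118 138 163 181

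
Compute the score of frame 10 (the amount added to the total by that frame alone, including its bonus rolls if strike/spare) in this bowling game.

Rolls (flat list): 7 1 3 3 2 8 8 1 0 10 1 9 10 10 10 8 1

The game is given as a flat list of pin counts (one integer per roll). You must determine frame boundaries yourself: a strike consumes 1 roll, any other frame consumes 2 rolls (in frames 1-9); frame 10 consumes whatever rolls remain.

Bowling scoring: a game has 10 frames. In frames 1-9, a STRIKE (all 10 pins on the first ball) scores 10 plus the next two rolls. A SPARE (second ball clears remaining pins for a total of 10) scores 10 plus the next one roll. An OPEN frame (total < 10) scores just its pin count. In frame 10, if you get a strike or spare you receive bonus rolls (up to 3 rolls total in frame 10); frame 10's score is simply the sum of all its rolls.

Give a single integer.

Frame 1: OPEN (7+1=8). Cumulative: 8
Frame 2: OPEN (3+3=6). Cumulative: 14
Frame 3: SPARE (2+8=10). 10 + next roll (8) = 18. Cumulative: 32
Frame 4: OPEN (8+1=9). Cumulative: 41
Frame 5: SPARE (0+10=10). 10 + next roll (1) = 11. Cumulative: 52
Frame 6: SPARE (1+9=10). 10 + next roll (10) = 20. Cumulative: 72
Frame 7: STRIKE. 10 + next two rolls (10+10) = 30. Cumulative: 102
Frame 8: STRIKE. 10 + next two rolls (10+8) = 28. Cumulative: 130
Frame 9: STRIKE. 10 + next two rolls (8+1) = 19. Cumulative: 149
Frame 10: OPEN. Sum of all frame-10 rolls (8+1) = 9. Cumulative: 158

Answer: 9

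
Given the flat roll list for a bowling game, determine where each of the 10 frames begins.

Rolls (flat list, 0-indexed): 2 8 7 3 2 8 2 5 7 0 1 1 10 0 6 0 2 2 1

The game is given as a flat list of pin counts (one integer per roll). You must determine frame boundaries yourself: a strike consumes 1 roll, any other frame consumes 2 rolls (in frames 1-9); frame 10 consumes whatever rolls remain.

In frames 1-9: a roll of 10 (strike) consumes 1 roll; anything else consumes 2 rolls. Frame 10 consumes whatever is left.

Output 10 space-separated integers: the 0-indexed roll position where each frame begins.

Answer: 0 2 4 6 8 10 12 13 15 17

Derivation:
Frame 1 starts at roll index 0: rolls=2,8 (sum=10), consumes 2 rolls
Frame 2 starts at roll index 2: rolls=7,3 (sum=10), consumes 2 rolls
Frame 3 starts at roll index 4: rolls=2,8 (sum=10), consumes 2 rolls
Frame 4 starts at roll index 6: rolls=2,5 (sum=7), consumes 2 rolls
Frame 5 starts at roll index 8: rolls=7,0 (sum=7), consumes 2 rolls
Frame 6 starts at roll index 10: rolls=1,1 (sum=2), consumes 2 rolls
Frame 7 starts at roll index 12: roll=10 (strike), consumes 1 roll
Frame 8 starts at roll index 13: rolls=0,6 (sum=6), consumes 2 rolls
Frame 9 starts at roll index 15: rolls=0,2 (sum=2), consumes 2 rolls
Frame 10 starts at roll index 17: 2 remaining rolls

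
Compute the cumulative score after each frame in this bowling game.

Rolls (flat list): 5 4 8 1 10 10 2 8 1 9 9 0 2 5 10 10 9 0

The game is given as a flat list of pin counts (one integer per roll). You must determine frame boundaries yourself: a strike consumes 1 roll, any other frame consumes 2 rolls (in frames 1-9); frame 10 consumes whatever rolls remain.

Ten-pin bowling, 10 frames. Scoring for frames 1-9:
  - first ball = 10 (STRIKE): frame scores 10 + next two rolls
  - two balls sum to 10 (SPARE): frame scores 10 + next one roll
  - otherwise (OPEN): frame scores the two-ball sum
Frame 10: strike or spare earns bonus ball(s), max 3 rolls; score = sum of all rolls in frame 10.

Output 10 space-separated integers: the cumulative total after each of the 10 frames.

Answer: 9 18 40 60 71 90 99 106 135 154

Derivation:
Frame 1: OPEN (5+4=9). Cumulative: 9
Frame 2: OPEN (8+1=9). Cumulative: 18
Frame 3: STRIKE. 10 + next two rolls (10+2) = 22. Cumulative: 40
Frame 4: STRIKE. 10 + next two rolls (2+8) = 20. Cumulative: 60
Frame 5: SPARE (2+8=10). 10 + next roll (1) = 11. Cumulative: 71
Frame 6: SPARE (1+9=10). 10 + next roll (9) = 19. Cumulative: 90
Frame 7: OPEN (9+0=9). Cumulative: 99
Frame 8: OPEN (2+5=7). Cumulative: 106
Frame 9: STRIKE. 10 + next two rolls (10+9) = 29. Cumulative: 135
Frame 10: STRIKE. Sum of all frame-10 rolls (10+9+0) = 19. Cumulative: 154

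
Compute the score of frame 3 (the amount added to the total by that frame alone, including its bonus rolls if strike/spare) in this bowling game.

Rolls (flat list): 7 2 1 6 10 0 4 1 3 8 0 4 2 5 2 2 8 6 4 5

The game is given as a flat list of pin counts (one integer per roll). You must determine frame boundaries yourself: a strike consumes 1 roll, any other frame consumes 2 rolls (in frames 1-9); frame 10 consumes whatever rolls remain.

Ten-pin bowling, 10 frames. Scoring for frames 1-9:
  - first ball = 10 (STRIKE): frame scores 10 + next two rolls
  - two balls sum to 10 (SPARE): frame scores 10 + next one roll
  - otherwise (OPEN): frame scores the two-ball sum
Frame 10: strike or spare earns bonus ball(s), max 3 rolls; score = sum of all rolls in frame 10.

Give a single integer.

Answer: 14

Derivation:
Frame 1: OPEN (7+2=9). Cumulative: 9
Frame 2: OPEN (1+6=7). Cumulative: 16
Frame 3: STRIKE. 10 + next two rolls (0+4) = 14. Cumulative: 30
Frame 4: OPEN (0+4=4). Cumulative: 34
Frame 5: OPEN (1+3=4). Cumulative: 38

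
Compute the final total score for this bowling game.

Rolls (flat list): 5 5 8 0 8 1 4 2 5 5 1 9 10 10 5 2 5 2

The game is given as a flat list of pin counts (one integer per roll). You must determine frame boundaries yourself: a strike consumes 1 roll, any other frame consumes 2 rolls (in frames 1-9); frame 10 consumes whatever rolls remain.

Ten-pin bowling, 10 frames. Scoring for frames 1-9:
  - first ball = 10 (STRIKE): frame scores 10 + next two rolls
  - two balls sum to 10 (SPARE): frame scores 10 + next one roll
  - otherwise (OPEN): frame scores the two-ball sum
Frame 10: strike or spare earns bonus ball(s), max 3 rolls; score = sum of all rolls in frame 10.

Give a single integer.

Frame 1: SPARE (5+5=10). 10 + next roll (8) = 18. Cumulative: 18
Frame 2: OPEN (8+0=8). Cumulative: 26
Frame 3: OPEN (8+1=9). Cumulative: 35
Frame 4: OPEN (4+2=6). Cumulative: 41
Frame 5: SPARE (5+5=10). 10 + next roll (1) = 11. Cumulative: 52
Frame 6: SPARE (1+9=10). 10 + next roll (10) = 20. Cumulative: 72
Frame 7: STRIKE. 10 + next two rolls (10+5) = 25. Cumulative: 97
Frame 8: STRIKE. 10 + next two rolls (5+2) = 17. Cumulative: 114
Frame 9: OPEN (5+2=7). Cumulative: 121
Frame 10: OPEN. Sum of all frame-10 rolls (5+2) = 7. Cumulative: 128

Answer: 128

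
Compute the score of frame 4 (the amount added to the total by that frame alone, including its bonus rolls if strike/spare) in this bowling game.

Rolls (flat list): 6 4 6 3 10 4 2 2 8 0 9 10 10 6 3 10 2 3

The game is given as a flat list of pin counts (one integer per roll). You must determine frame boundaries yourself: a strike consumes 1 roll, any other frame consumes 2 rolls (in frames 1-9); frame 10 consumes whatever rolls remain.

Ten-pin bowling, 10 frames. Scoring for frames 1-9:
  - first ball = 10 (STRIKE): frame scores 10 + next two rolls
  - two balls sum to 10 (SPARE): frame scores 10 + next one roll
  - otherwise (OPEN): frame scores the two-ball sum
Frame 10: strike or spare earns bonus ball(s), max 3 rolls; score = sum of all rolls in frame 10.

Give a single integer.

Answer: 6

Derivation:
Frame 1: SPARE (6+4=10). 10 + next roll (6) = 16. Cumulative: 16
Frame 2: OPEN (6+3=9). Cumulative: 25
Frame 3: STRIKE. 10 + next two rolls (4+2) = 16. Cumulative: 41
Frame 4: OPEN (4+2=6). Cumulative: 47
Frame 5: SPARE (2+8=10). 10 + next roll (0) = 10. Cumulative: 57
Frame 6: OPEN (0+9=9). Cumulative: 66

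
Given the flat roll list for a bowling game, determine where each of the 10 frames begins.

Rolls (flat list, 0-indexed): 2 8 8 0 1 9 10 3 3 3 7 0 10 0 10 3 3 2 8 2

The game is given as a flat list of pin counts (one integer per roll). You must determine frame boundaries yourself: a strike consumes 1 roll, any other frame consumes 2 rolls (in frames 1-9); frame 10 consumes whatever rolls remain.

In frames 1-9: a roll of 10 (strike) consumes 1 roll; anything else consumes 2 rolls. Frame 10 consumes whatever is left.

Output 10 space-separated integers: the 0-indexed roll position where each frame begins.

Frame 1 starts at roll index 0: rolls=2,8 (sum=10), consumes 2 rolls
Frame 2 starts at roll index 2: rolls=8,0 (sum=8), consumes 2 rolls
Frame 3 starts at roll index 4: rolls=1,9 (sum=10), consumes 2 rolls
Frame 4 starts at roll index 6: roll=10 (strike), consumes 1 roll
Frame 5 starts at roll index 7: rolls=3,3 (sum=6), consumes 2 rolls
Frame 6 starts at roll index 9: rolls=3,7 (sum=10), consumes 2 rolls
Frame 7 starts at roll index 11: rolls=0,10 (sum=10), consumes 2 rolls
Frame 8 starts at roll index 13: rolls=0,10 (sum=10), consumes 2 rolls
Frame 9 starts at roll index 15: rolls=3,3 (sum=6), consumes 2 rolls
Frame 10 starts at roll index 17: 3 remaining rolls

Answer: 0 2 4 6 7 9 11 13 15 17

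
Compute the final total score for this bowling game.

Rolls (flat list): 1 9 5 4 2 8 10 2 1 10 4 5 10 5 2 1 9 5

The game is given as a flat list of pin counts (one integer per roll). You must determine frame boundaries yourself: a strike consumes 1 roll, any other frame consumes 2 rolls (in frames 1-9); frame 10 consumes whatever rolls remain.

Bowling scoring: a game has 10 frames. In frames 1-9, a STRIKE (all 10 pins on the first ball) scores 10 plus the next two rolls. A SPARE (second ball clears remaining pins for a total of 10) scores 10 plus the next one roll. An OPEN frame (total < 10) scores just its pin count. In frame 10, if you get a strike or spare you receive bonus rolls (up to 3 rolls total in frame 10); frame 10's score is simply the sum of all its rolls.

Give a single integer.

Frame 1: SPARE (1+9=10). 10 + next roll (5) = 15. Cumulative: 15
Frame 2: OPEN (5+4=9). Cumulative: 24
Frame 3: SPARE (2+8=10). 10 + next roll (10) = 20. Cumulative: 44
Frame 4: STRIKE. 10 + next two rolls (2+1) = 13. Cumulative: 57
Frame 5: OPEN (2+1=3). Cumulative: 60
Frame 6: STRIKE. 10 + next two rolls (4+5) = 19. Cumulative: 79
Frame 7: OPEN (4+5=9). Cumulative: 88
Frame 8: STRIKE. 10 + next two rolls (5+2) = 17. Cumulative: 105
Frame 9: OPEN (5+2=7). Cumulative: 112
Frame 10: SPARE. Sum of all frame-10 rolls (1+9+5) = 15. Cumulative: 127

Answer: 127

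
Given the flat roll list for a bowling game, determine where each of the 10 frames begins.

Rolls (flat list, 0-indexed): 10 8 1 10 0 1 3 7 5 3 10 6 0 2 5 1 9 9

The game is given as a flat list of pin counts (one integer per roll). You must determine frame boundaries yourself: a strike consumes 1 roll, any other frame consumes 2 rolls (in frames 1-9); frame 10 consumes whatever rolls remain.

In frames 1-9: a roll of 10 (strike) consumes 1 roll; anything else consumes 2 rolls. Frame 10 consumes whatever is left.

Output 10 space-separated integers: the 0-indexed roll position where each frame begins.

Frame 1 starts at roll index 0: roll=10 (strike), consumes 1 roll
Frame 2 starts at roll index 1: rolls=8,1 (sum=9), consumes 2 rolls
Frame 3 starts at roll index 3: roll=10 (strike), consumes 1 roll
Frame 4 starts at roll index 4: rolls=0,1 (sum=1), consumes 2 rolls
Frame 5 starts at roll index 6: rolls=3,7 (sum=10), consumes 2 rolls
Frame 6 starts at roll index 8: rolls=5,3 (sum=8), consumes 2 rolls
Frame 7 starts at roll index 10: roll=10 (strike), consumes 1 roll
Frame 8 starts at roll index 11: rolls=6,0 (sum=6), consumes 2 rolls
Frame 9 starts at roll index 13: rolls=2,5 (sum=7), consumes 2 rolls
Frame 10 starts at roll index 15: 3 remaining rolls

Answer: 0 1 3 4 6 8 10 11 13 15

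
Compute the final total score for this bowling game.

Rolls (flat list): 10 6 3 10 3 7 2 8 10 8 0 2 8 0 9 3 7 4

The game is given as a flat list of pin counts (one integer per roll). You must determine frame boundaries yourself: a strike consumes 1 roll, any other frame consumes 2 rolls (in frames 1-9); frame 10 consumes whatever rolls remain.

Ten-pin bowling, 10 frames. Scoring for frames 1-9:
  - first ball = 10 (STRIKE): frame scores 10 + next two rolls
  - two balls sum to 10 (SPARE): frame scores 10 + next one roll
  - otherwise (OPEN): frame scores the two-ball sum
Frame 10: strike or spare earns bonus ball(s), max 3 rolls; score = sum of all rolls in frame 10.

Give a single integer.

Frame 1: STRIKE. 10 + next two rolls (6+3) = 19. Cumulative: 19
Frame 2: OPEN (6+3=9). Cumulative: 28
Frame 3: STRIKE. 10 + next two rolls (3+7) = 20. Cumulative: 48
Frame 4: SPARE (3+7=10). 10 + next roll (2) = 12. Cumulative: 60
Frame 5: SPARE (2+8=10). 10 + next roll (10) = 20. Cumulative: 80
Frame 6: STRIKE. 10 + next two rolls (8+0) = 18. Cumulative: 98
Frame 7: OPEN (8+0=8). Cumulative: 106
Frame 8: SPARE (2+8=10). 10 + next roll (0) = 10. Cumulative: 116
Frame 9: OPEN (0+9=9). Cumulative: 125
Frame 10: SPARE. Sum of all frame-10 rolls (3+7+4) = 14. Cumulative: 139

Answer: 139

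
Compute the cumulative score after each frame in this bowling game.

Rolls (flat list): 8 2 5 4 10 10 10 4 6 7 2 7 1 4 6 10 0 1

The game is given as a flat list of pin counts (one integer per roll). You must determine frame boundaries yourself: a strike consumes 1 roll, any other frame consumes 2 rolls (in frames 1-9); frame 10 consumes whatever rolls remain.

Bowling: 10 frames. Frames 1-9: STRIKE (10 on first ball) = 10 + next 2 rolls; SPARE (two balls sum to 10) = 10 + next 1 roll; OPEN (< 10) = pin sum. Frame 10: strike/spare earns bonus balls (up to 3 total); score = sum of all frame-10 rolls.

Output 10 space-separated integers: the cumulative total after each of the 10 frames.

Frame 1: SPARE (8+2=10). 10 + next roll (5) = 15. Cumulative: 15
Frame 2: OPEN (5+4=9). Cumulative: 24
Frame 3: STRIKE. 10 + next two rolls (10+10) = 30. Cumulative: 54
Frame 4: STRIKE. 10 + next two rolls (10+4) = 24. Cumulative: 78
Frame 5: STRIKE. 10 + next two rolls (4+6) = 20. Cumulative: 98
Frame 6: SPARE (4+6=10). 10 + next roll (7) = 17. Cumulative: 115
Frame 7: OPEN (7+2=9). Cumulative: 124
Frame 8: OPEN (7+1=8). Cumulative: 132
Frame 9: SPARE (4+6=10). 10 + next roll (10) = 20. Cumulative: 152
Frame 10: STRIKE. Sum of all frame-10 rolls (10+0+1) = 11. Cumulative: 163

Answer: 15 24 54 78 98 115 124 132 152 163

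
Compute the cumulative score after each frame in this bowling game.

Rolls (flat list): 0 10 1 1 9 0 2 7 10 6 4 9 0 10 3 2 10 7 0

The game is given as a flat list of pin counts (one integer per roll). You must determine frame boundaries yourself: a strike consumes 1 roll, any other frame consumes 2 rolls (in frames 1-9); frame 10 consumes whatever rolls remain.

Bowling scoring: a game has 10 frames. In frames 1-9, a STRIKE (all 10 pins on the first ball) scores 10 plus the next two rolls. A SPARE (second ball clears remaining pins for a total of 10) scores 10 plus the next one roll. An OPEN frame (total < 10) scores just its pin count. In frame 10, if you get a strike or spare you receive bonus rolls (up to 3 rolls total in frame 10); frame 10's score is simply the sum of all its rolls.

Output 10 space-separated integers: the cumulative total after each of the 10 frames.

Frame 1: SPARE (0+10=10). 10 + next roll (1) = 11. Cumulative: 11
Frame 2: OPEN (1+1=2). Cumulative: 13
Frame 3: OPEN (9+0=9). Cumulative: 22
Frame 4: OPEN (2+7=9). Cumulative: 31
Frame 5: STRIKE. 10 + next two rolls (6+4) = 20. Cumulative: 51
Frame 6: SPARE (6+4=10). 10 + next roll (9) = 19. Cumulative: 70
Frame 7: OPEN (9+0=9). Cumulative: 79
Frame 8: STRIKE. 10 + next two rolls (3+2) = 15. Cumulative: 94
Frame 9: OPEN (3+2=5). Cumulative: 99
Frame 10: STRIKE. Sum of all frame-10 rolls (10+7+0) = 17. Cumulative: 116

Answer: 11 13 22 31 51 70 79 94 99 116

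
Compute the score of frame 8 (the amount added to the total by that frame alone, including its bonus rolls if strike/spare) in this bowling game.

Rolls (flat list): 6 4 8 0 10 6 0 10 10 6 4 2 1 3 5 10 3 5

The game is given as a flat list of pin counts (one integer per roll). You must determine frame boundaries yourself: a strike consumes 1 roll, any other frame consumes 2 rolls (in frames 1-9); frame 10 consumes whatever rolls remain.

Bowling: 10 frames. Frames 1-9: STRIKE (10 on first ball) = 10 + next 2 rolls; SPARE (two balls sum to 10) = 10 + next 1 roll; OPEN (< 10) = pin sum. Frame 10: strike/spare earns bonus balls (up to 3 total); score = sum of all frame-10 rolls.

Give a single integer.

Answer: 3

Derivation:
Frame 1: SPARE (6+4=10). 10 + next roll (8) = 18. Cumulative: 18
Frame 2: OPEN (8+0=8). Cumulative: 26
Frame 3: STRIKE. 10 + next two rolls (6+0) = 16. Cumulative: 42
Frame 4: OPEN (6+0=6). Cumulative: 48
Frame 5: STRIKE. 10 + next two rolls (10+6) = 26. Cumulative: 74
Frame 6: STRIKE. 10 + next two rolls (6+4) = 20. Cumulative: 94
Frame 7: SPARE (6+4=10). 10 + next roll (2) = 12. Cumulative: 106
Frame 8: OPEN (2+1=3). Cumulative: 109
Frame 9: OPEN (3+5=8). Cumulative: 117
Frame 10: STRIKE. Sum of all frame-10 rolls (10+3+5) = 18. Cumulative: 135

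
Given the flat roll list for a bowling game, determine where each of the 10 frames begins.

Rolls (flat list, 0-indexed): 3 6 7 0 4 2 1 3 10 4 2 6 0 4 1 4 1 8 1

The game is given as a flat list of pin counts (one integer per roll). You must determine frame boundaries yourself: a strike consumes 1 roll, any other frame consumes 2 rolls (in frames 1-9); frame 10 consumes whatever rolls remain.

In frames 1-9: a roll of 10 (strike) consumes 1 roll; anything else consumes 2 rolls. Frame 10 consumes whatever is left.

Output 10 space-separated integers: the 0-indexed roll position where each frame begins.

Answer: 0 2 4 6 8 9 11 13 15 17

Derivation:
Frame 1 starts at roll index 0: rolls=3,6 (sum=9), consumes 2 rolls
Frame 2 starts at roll index 2: rolls=7,0 (sum=7), consumes 2 rolls
Frame 3 starts at roll index 4: rolls=4,2 (sum=6), consumes 2 rolls
Frame 4 starts at roll index 6: rolls=1,3 (sum=4), consumes 2 rolls
Frame 5 starts at roll index 8: roll=10 (strike), consumes 1 roll
Frame 6 starts at roll index 9: rolls=4,2 (sum=6), consumes 2 rolls
Frame 7 starts at roll index 11: rolls=6,0 (sum=6), consumes 2 rolls
Frame 8 starts at roll index 13: rolls=4,1 (sum=5), consumes 2 rolls
Frame 9 starts at roll index 15: rolls=4,1 (sum=5), consumes 2 rolls
Frame 10 starts at roll index 17: 2 remaining rolls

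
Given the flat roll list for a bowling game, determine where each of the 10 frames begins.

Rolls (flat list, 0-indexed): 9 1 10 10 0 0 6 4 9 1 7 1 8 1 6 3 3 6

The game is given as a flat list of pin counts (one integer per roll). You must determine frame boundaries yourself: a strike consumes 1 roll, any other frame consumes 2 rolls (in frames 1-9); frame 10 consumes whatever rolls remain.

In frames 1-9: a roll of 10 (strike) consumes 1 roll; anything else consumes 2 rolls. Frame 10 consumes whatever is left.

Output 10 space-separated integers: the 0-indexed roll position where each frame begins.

Frame 1 starts at roll index 0: rolls=9,1 (sum=10), consumes 2 rolls
Frame 2 starts at roll index 2: roll=10 (strike), consumes 1 roll
Frame 3 starts at roll index 3: roll=10 (strike), consumes 1 roll
Frame 4 starts at roll index 4: rolls=0,0 (sum=0), consumes 2 rolls
Frame 5 starts at roll index 6: rolls=6,4 (sum=10), consumes 2 rolls
Frame 6 starts at roll index 8: rolls=9,1 (sum=10), consumes 2 rolls
Frame 7 starts at roll index 10: rolls=7,1 (sum=8), consumes 2 rolls
Frame 8 starts at roll index 12: rolls=8,1 (sum=9), consumes 2 rolls
Frame 9 starts at roll index 14: rolls=6,3 (sum=9), consumes 2 rolls
Frame 10 starts at roll index 16: 2 remaining rolls

Answer: 0 2 3 4 6 8 10 12 14 16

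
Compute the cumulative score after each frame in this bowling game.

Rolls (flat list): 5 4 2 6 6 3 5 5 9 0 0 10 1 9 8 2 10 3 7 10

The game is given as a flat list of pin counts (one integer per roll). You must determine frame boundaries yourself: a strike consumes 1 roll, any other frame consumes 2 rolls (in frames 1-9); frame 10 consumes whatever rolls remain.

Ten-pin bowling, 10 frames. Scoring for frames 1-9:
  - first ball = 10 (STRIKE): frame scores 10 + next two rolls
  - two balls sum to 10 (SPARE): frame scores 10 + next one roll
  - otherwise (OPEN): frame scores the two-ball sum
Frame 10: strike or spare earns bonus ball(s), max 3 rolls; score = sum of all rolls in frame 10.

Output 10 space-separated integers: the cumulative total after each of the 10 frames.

Answer: 9 17 26 45 54 65 83 103 123 143

Derivation:
Frame 1: OPEN (5+4=9). Cumulative: 9
Frame 2: OPEN (2+6=8). Cumulative: 17
Frame 3: OPEN (6+3=9). Cumulative: 26
Frame 4: SPARE (5+5=10). 10 + next roll (9) = 19. Cumulative: 45
Frame 5: OPEN (9+0=9). Cumulative: 54
Frame 6: SPARE (0+10=10). 10 + next roll (1) = 11. Cumulative: 65
Frame 7: SPARE (1+9=10). 10 + next roll (8) = 18. Cumulative: 83
Frame 8: SPARE (8+2=10). 10 + next roll (10) = 20. Cumulative: 103
Frame 9: STRIKE. 10 + next two rolls (3+7) = 20. Cumulative: 123
Frame 10: SPARE. Sum of all frame-10 rolls (3+7+10) = 20. Cumulative: 143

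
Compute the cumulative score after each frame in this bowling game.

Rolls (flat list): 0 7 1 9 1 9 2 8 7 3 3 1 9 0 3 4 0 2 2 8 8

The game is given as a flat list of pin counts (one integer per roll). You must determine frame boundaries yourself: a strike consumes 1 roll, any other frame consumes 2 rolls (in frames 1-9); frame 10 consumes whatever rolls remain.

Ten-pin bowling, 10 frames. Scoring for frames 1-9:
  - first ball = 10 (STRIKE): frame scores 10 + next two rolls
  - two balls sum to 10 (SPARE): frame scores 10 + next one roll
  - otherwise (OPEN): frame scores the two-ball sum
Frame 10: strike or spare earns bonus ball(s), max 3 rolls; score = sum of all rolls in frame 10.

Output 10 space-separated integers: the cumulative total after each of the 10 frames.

Frame 1: OPEN (0+7=7). Cumulative: 7
Frame 2: SPARE (1+9=10). 10 + next roll (1) = 11. Cumulative: 18
Frame 3: SPARE (1+9=10). 10 + next roll (2) = 12. Cumulative: 30
Frame 4: SPARE (2+8=10). 10 + next roll (7) = 17. Cumulative: 47
Frame 5: SPARE (7+3=10). 10 + next roll (3) = 13. Cumulative: 60
Frame 6: OPEN (3+1=4). Cumulative: 64
Frame 7: OPEN (9+0=9). Cumulative: 73
Frame 8: OPEN (3+4=7). Cumulative: 80
Frame 9: OPEN (0+2=2). Cumulative: 82
Frame 10: SPARE. Sum of all frame-10 rolls (2+8+8) = 18. Cumulative: 100

Answer: 7 18 30 47 60 64 73 80 82 100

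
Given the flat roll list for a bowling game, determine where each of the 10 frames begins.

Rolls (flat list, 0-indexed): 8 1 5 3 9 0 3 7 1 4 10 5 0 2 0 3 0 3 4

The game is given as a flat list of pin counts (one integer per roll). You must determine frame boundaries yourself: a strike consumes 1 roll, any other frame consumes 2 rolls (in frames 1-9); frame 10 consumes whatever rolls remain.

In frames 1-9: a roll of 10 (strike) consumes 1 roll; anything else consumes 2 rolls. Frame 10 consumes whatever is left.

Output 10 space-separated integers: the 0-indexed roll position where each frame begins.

Frame 1 starts at roll index 0: rolls=8,1 (sum=9), consumes 2 rolls
Frame 2 starts at roll index 2: rolls=5,3 (sum=8), consumes 2 rolls
Frame 3 starts at roll index 4: rolls=9,0 (sum=9), consumes 2 rolls
Frame 4 starts at roll index 6: rolls=3,7 (sum=10), consumes 2 rolls
Frame 5 starts at roll index 8: rolls=1,4 (sum=5), consumes 2 rolls
Frame 6 starts at roll index 10: roll=10 (strike), consumes 1 roll
Frame 7 starts at roll index 11: rolls=5,0 (sum=5), consumes 2 rolls
Frame 8 starts at roll index 13: rolls=2,0 (sum=2), consumes 2 rolls
Frame 9 starts at roll index 15: rolls=3,0 (sum=3), consumes 2 rolls
Frame 10 starts at roll index 17: 2 remaining rolls

Answer: 0 2 4 6 8 10 11 13 15 17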